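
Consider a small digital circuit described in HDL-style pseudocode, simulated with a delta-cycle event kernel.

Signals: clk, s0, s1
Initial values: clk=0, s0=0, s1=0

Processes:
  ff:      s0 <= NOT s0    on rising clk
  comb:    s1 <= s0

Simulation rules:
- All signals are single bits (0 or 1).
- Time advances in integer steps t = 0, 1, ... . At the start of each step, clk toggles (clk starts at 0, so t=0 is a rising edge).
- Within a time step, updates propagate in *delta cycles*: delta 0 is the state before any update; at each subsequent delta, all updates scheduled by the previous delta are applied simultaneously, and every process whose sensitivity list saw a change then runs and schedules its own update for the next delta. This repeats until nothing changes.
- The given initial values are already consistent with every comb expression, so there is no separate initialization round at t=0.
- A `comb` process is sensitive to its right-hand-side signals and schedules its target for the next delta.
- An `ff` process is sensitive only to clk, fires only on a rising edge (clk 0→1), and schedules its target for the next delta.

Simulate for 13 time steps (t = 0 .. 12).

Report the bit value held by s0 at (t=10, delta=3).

0

[bits: clk,s0,s1]
t=0: Δ0=000 Δ1=100 Δ2=110 Δ3=111 | 3Δ
t=1: Δ0=111 Δ1=011 | 1Δ
t=2: Δ0=011 Δ1=111 Δ2=101 Δ3=100 | 3Δ
t=3: Δ0=100 Δ1=000 | 1Δ
t=4: Δ0=000 Δ1=100 Δ2=110 Δ3=111 | 3Δ
t=5: Δ0=111 Δ1=011 | 1Δ
t=6: Δ0=011 Δ1=111 Δ2=101 Δ3=100 | 3Δ
t=7: Δ0=100 Δ1=000 | 1Δ
t=8: Δ0=000 Δ1=100 Δ2=110 Δ3=111 | 3Δ
t=9: Δ0=111 Δ1=011 | 1Δ
t=10: Δ0=011 Δ1=111 Δ2=101 Δ3=100 | 3Δ
t=11: Δ0=100 Δ1=000 | 1Δ
t=12: Δ0=000 Δ1=100 Δ2=110 Δ3=111 | 3Δ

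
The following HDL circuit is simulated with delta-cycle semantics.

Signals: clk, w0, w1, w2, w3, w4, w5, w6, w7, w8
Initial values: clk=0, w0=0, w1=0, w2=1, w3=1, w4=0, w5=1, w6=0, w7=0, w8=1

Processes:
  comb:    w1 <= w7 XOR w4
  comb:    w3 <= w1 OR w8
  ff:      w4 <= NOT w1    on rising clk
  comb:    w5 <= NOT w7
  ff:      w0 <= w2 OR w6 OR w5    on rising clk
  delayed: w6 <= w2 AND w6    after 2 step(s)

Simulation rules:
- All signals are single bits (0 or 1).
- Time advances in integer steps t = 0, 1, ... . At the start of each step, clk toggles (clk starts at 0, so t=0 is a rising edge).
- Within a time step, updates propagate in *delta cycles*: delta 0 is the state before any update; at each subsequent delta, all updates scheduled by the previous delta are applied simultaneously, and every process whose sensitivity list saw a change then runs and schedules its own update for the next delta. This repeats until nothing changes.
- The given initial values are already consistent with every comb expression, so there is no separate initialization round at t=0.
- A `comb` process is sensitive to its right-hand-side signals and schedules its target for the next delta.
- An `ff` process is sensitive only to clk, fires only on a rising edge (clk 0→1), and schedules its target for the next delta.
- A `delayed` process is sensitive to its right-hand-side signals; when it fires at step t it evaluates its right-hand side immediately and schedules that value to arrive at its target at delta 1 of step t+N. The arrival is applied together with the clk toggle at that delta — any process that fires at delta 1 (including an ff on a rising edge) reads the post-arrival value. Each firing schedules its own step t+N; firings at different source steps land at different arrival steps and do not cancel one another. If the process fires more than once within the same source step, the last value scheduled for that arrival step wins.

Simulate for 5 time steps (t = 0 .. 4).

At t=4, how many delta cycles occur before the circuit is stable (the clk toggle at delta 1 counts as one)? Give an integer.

[bits: w1,w4,w7,w0,w5,w2,clk,w8,w3,w6]
t=0: Δ0=0000110110 Δ1=0000111110 Δ2=0101111110 Δ3=1101111110 | 3Δ
t=1: Δ0=1101111110 Δ1=1101110110 | 1Δ
t=2: Δ0=1101110110 Δ1=1101111110 Δ2=1001111110 Δ3=0001111110 | 3Δ
t=3: Δ0=0001111110 Δ1=0001110110 | 1Δ
t=4: Δ0=0001110110 Δ1=0001111110 Δ2=0101111110 Δ3=1101111110 | 3Δ

3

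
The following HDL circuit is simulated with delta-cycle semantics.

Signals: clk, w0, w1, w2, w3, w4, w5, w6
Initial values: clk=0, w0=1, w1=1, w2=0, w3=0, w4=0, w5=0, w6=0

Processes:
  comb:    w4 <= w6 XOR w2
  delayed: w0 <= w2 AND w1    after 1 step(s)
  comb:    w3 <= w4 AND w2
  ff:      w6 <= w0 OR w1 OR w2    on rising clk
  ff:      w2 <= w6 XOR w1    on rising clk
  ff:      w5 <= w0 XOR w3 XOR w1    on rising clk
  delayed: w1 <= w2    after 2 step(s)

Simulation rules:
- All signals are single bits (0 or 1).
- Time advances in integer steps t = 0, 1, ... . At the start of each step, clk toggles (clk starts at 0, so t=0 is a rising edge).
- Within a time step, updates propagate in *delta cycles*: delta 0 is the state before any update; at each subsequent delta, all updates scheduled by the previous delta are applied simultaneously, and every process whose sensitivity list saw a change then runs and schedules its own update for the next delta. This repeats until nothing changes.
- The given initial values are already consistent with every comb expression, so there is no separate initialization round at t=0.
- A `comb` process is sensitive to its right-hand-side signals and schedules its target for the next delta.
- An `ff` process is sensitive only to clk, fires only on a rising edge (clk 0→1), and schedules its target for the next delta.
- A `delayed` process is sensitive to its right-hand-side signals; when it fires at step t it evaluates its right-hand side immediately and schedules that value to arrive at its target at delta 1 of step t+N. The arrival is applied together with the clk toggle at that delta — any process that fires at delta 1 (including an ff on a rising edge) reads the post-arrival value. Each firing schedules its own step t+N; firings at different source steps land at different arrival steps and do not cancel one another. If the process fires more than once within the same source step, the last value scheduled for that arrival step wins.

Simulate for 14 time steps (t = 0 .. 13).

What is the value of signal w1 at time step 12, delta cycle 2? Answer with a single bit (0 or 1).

1

t0.Δ0 clk=0 w2=0 w1=1 w5=0 w4=0 w0=1 w3=0 w6=0
t0.Δ1 clk=1 w2=0 w1=1 w5=0 w4=0 w0=1 w3=0 w6=0
t0.Δ2 clk=1 w2=1 w1=1 w5=0 w4=0 w0=1 w3=0 w6=1
t1.Δ0 clk=1 w2=1 w1=1 w5=0 w4=0 w0=1 w3=0 w6=1
t1.Δ1 clk=0 w2=1 w1=1 w5=0 w4=0 w0=1 w3=0 w6=1
t2.Δ0 clk=0 w2=1 w1=1 w5=0 w4=0 w0=1 w3=0 w6=1
t2.Δ1 clk=1 w2=1 w1=1 w5=0 w4=0 w0=1 w3=0 w6=1
t2.Δ2 clk=1 w2=0 w1=1 w5=0 w4=0 w0=1 w3=0 w6=1
t2.Δ3 clk=1 w2=0 w1=1 w5=0 w4=1 w0=1 w3=0 w6=1
t3.Δ0 clk=1 w2=0 w1=1 w5=0 w4=1 w0=1 w3=0 w6=1
t3.Δ1 clk=0 w2=0 w1=1 w5=0 w4=1 w0=0 w3=0 w6=1
t4.Δ0 clk=0 w2=0 w1=1 w5=0 w4=1 w0=0 w3=0 w6=1
t4.Δ1 clk=1 w2=0 w1=0 w5=0 w4=1 w0=0 w3=0 w6=1
t4.Δ2 clk=1 w2=1 w1=0 w5=0 w4=1 w0=0 w3=0 w6=0
t4.Δ3 clk=1 w2=1 w1=0 w5=0 w4=1 w0=0 w3=1 w6=0
t5.Δ0 clk=1 w2=1 w1=0 w5=0 w4=1 w0=0 w3=1 w6=0
t5.Δ1 clk=0 w2=1 w1=0 w5=0 w4=1 w0=0 w3=1 w6=0
t6.Δ0 clk=0 w2=1 w1=0 w5=0 w4=1 w0=0 w3=1 w6=0
t6.Δ1 clk=1 w2=1 w1=1 w5=0 w4=1 w0=0 w3=1 w6=0
t6.Δ2 clk=1 w2=1 w1=1 w5=0 w4=1 w0=0 w3=1 w6=1
t6.Δ3 clk=1 w2=1 w1=1 w5=0 w4=0 w0=0 w3=1 w6=1
t6.Δ4 clk=1 w2=1 w1=1 w5=0 w4=0 w0=0 w3=0 w6=1
t7.Δ0 clk=1 w2=1 w1=1 w5=0 w4=0 w0=0 w3=0 w6=1
t7.Δ1 clk=0 w2=1 w1=1 w5=0 w4=0 w0=1 w3=0 w6=1
t8.Δ0 clk=0 w2=1 w1=1 w5=0 w4=0 w0=1 w3=0 w6=1
t8.Δ1 clk=1 w2=1 w1=1 w5=0 w4=0 w0=1 w3=0 w6=1
t8.Δ2 clk=1 w2=0 w1=1 w5=0 w4=0 w0=1 w3=0 w6=1
t8.Δ3 clk=1 w2=0 w1=1 w5=0 w4=1 w0=1 w3=0 w6=1
t9.Δ0 clk=1 w2=0 w1=1 w5=0 w4=1 w0=1 w3=0 w6=1
t9.Δ1 clk=0 w2=0 w1=1 w5=0 w4=1 w0=0 w3=0 w6=1
t10.Δ0 clk=0 w2=0 w1=1 w5=0 w4=1 w0=0 w3=0 w6=1
t10.Δ1 clk=1 w2=0 w1=0 w5=0 w4=1 w0=0 w3=0 w6=1
t10.Δ2 clk=1 w2=1 w1=0 w5=0 w4=1 w0=0 w3=0 w6=0
t10.Δ3 clk=1 w2=1 w1=0 w5=0 w4=1 w0=0 w3=1 w6=0
t11.Δ0 clk=1 w2=1 w1=0 w5=0 w4=1 w0=0 w3=1 w6=0
t11.Δ1 clk=0 w2=1 w1=0 w5=0 w4=1 w0=0 w3=1 w6=0
t12.Δ0 clk=0 w2=1 w1=0 w5=0 w4=1 w0=0 w3=1 w6=0
t12.Δ1 clk=1 w2=1 w1=1 w5=0 w4=1 w0=0 w3=1 w6=0
t12.Δ2 clk=1 w2=1 w1=1 w5=0 w4=1 w0=0 w3=1 w6=1
t12.Δ3 clk=1 w2=1 w1=1 w5=0 w4=0 w0=0 w3=1 w6=1
t12.Δ4 clk=1 w2=1 w1=1 w5=0 w4=0 w0=0 w3=0 w6=1
t13.Δ0 clk=1 w2=1 w1=1 w5=0 w4=0 w0=0 w3=0 w6=1
t13.Δ1 clk=0 w2=1 w1=1 w5=0 w4=0 w0=1 w3=0 w6=1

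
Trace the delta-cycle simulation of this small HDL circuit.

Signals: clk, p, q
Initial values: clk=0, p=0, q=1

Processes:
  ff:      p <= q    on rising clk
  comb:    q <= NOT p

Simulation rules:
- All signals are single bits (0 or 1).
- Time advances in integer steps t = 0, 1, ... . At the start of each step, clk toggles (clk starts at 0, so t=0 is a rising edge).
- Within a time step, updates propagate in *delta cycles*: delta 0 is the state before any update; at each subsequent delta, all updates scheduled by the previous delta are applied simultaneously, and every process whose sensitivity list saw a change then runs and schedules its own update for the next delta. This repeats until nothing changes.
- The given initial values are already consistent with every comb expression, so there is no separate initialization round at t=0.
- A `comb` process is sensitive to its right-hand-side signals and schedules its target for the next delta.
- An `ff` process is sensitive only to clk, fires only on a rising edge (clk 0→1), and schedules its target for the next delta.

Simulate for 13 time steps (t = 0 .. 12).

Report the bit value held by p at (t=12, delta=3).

t0.Δ0 clk=0 q=1 p=0
t0.Δ1 clk=1 q=1 p=0
t0.Δ2 clk=1 q=1 p=1
t0.Δ3 clk=1 q=0 p=1
t1.Δ0 clk=1 q=0 p=1
t1.Δ1 clk=0 q=0 p=1
t2.Δ0 clk=0 q=0 p=1
t2.Δ1 clk=1 q=0 p=1
t2.Δ2 clk=1 q=0 p=0
t2.Δ3 clk=1 q=1 p=0
t3.Δ0 clk=1 q=1 p=0
t3.Δ1 clk=0 q=1 p=0
t4.Δ0 clk=0 q=1 p=0
t4.Δ1 clk=1 q=1 p=0
t4.Δ2 clk=1 q=1 p=1
t4.Δ3 clk=1 q=0 p=1
t5.Δ0 clk=1 q=0 p=1
t5.Δ1 clk=0 q=0 p=1
t6.Δ0 clk=0 q=0 p=1
t6.Δ1 clk=1 q=0 p=1
t6.Δ2 clk=1 q=0 p=0
t6.Δ3 clk=1 q=1 p=0
t7.Δ0 clk=1 q=1 p=0
t7.Δ1 clk=0 q=1 p=0
t8.Δ0 clk=0 q=1 p=0
t8.Δ1 clk=1 q=1 p=0
t8.Δ2 clk=1 q=1 p=1
t8.Δ3 clk=1 q=0 p=1
t9.Δ0 clk=1 q=0 p=1
t9.Δ1 clk=0 q=0 p=1
t10.Δ0 clk=0 q=0 p=1
t10.Δ1 clk=1 q=0 p=1
t10.Δ2 clk=1 q=0 p=0
t10.Δ3 clk=1 q=1 p=0
t11.Δ0 clk=1 q=1 p=0
t11.Δ1 clk=0 q=1 p=0
t12.Δ0 clk=0 q=1 p=0
t12.Δ1 clk=1 q=1 p=0
t12.Δ2 clk=1 q=1 p=1
t12.Δ3 clk=1 q=0 p=1

1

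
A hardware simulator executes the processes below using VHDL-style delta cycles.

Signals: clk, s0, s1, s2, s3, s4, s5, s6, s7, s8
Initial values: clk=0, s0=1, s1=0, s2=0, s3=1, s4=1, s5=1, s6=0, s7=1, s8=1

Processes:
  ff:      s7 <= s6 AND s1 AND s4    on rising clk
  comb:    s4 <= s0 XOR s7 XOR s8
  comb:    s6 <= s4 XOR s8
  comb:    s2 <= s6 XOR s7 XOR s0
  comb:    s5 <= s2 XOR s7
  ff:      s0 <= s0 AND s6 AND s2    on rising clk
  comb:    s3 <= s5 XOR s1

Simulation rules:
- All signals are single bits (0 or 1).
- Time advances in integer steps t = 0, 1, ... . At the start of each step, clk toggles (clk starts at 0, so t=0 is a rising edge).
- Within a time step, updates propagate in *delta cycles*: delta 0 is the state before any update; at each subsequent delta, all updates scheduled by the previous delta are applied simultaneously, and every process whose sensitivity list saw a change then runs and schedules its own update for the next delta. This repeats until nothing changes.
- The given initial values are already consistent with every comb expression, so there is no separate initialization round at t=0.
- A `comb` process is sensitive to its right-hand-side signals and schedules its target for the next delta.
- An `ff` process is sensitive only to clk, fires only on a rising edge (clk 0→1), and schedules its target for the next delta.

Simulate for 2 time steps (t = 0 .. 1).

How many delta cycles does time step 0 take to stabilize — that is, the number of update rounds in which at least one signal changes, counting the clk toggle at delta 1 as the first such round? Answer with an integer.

4

[bits: s3,clk,s7,s5,s0,s4,s6,s2,s1,s8]
t=0: Δ0=1011110001 Δ1=1111110001 Δ2=1101010001 Δ3=1100010001 Δ4=0100010001 | 4Δ
t=1: Δ0=0100010001 Δ1=0000010001 | 1Δ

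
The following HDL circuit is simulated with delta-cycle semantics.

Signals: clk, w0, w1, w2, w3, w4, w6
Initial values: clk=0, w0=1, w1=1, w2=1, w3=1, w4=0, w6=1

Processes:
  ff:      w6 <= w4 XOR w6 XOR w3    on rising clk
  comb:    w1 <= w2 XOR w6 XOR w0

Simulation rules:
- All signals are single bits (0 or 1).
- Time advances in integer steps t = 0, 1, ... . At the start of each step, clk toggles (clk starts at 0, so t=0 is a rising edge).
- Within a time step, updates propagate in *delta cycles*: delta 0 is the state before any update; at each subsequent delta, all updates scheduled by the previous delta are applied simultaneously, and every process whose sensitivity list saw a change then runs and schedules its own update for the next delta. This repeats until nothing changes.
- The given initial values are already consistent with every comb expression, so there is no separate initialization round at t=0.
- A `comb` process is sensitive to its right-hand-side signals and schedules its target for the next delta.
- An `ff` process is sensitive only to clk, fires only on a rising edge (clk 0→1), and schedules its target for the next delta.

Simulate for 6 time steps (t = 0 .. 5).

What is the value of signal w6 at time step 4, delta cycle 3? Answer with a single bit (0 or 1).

0

[bits: w2,w1,w0,w4,w6,w3,clk]
t=0: Δ0=1110110 Δ1=1110111 Δ2=1110011 Δ3=1010011 | 3Δ
t=1: Δ0=1010011 Δ1=1010010 | 1Δ
t=2: Δ0=1010010 Δ1=1010011 Δ2=1010111 Δ3=1110111 | 3Δ
t=3: Δ0=1110111 Δ1=1110110 | 1Δ
t=4: Δ0=1110110 Δ1=1110111 Δ2=1110011 Δ3=1010011 | 3Δ
t=5: Δ0=1010011 Δ1=1010010 | 1Δ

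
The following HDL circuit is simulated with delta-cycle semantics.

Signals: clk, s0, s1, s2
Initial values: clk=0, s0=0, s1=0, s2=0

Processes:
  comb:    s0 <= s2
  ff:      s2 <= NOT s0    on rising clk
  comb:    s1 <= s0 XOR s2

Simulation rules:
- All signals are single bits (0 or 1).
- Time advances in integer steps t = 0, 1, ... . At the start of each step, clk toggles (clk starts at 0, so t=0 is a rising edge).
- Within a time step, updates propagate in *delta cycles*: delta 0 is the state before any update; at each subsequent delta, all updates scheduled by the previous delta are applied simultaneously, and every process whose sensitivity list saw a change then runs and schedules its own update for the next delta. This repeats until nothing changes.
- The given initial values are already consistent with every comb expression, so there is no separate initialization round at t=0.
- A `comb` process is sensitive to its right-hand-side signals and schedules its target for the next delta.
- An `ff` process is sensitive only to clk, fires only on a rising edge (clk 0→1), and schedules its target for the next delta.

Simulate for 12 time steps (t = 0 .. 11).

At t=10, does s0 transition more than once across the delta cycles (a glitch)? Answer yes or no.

no

t=0 Δ0: s0=0 clk=0 s2=0 s1=0
  Δ1: clk:0→1
  Δ2: s2:0→1
  Δ3: s0:0→1, s1:0→1
  Δ4: s1:1→0
  (4Δ to stable)
t=1 Δ0: s0=1 clk=1 s2=1 s1=0
  Δ1: clk:1→0
  (1Δ to stable)
t=2 Δ0: s0=1 clk=0 s2=1 s1=0
  Δ1: clk:0→1
  Δ2: s2:1→0
  Δ3: s0:1→0, s1:0→1
  Δ4: s1:1→0
  (4Δ to stable)
t=3 Δ0: s0=0 clk=1 s2=0 s1=0
  Δ1: clk:1→0
  (1Δ to stable)
t=4 Δ0: s0=0 clk=0 s2=0 s1=0
  Δ1: clk:0→1
  Δ2: s2:0→1
  Δ3: s0:0→1, s1:0→1
  Δ4: s1:1→0
  (4Δ to stable)
t=5 Δ0: s0=1 clk=1 s2=1 s1=0
  Δ1: clk:1→0
  (1Δ to stable)
t=6 Δ0: s0=1 clk=0 s2=1 s1=0
  Δ1: clk:0→1
  Δ2: s2:1→0
  Δ3: s0:1→0, s1:0→1
  Δ4: s1:1→0
  (4Δ to stable)
t=7 Δ0: s0=0 clk=1 s2=0 s1=0
  Δ1: clk:1→0
  (1Δ to stable)
t=8 Δ0: s0=0 clk=0 s2=0 s1=0
  Δ1: clk:0→1
  Δ2: s2:0→1
  Δ3: s0:0→1, s1:0→1
  Δ4: s1:1→0
  (4Δ to stable)
t=9 Δ0: s0=1 clk=1 s2=1 s1=0
  Δ1: clk:1→0
  (1Δ to stable)
t=10 Δ0: s0=1 clk=0 s2=1 s1=0
  Δ1: clk:0→1
  Δ2: s2:1→0
  Δ3: s0:1→0, s1:0→1
  Δ4: s1:1→0
  (4Δ to stable)
t=11 Δ0: s0=0 clk=1 s2=0 s1=0
  Δ1: clk:1→0
  (1Δ to stable)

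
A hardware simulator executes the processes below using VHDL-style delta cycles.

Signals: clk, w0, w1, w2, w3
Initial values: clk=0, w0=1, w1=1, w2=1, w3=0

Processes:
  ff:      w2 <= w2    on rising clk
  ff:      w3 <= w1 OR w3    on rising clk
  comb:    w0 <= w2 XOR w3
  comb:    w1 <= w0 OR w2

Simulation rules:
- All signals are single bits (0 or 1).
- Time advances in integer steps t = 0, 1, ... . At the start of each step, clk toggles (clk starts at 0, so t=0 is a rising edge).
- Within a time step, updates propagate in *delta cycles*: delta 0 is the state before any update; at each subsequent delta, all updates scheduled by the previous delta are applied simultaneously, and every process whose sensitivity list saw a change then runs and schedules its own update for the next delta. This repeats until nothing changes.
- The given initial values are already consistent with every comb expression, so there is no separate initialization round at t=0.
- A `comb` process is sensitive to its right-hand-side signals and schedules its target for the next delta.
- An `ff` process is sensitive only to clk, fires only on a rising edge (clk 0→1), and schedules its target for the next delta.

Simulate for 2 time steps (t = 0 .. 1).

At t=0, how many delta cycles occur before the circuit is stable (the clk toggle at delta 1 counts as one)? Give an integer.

[bits: w2,clk,w0,w3,w1]
t=0: Δ0=10101 Δ1=11101 Δ2=11111 Δ3=11011 | 3Δ
t=1: Δ0=11011 Δ1=10011 | 1Δ

3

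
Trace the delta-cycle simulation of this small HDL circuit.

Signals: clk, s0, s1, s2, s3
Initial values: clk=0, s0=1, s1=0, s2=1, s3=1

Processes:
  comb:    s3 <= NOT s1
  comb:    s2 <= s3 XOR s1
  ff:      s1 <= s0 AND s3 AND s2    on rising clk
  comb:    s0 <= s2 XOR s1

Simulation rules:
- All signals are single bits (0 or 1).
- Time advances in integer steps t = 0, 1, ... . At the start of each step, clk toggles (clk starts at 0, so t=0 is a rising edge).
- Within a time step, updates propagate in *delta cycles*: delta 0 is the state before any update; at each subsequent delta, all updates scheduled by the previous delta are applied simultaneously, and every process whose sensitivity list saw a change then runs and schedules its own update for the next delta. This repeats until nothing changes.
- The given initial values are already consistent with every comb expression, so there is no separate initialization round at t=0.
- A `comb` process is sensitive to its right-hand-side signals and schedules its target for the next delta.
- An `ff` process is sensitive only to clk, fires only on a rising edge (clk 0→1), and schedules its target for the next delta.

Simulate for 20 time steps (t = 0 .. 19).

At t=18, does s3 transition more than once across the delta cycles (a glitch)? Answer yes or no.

no

t0.Δ0 s3=1 clk=0 s2=1 s0=1 s1=0
t0.Δ1 s3=1 clk=1 s2=1 s0=1 s1=0
t0.Δ2 s3=1 clk=1 s2=1 s0=1 s1=1
t0.Δ3 s3=0 clk=1 s2=0 s0=0 s1=1
t0.Δ4 s3=0 clk=1 s2=1 s0=1 s1=1
t0.Δ5 s3=0 clk=1 s2=1 s0=0 s1=1
t1.Δ0 s3=0 clk=1 s2=1 s0=0 s1=1
t1.Δ1 s3=0 clk=0 s2=1 s0=0 s1=1
t2.Δ0 s3=0 clk=0 s2=1 s0=0 s1=1
t2.Δ1 s3=0 clk=1 s2=1 s0=0 s1=1
t2.Δ2 s3=0 clk=1 s2=1 s0=0 s1=0
t2.Δ3 s3=1 clk=1 s2=0 s0=1 s1=0
t2.Δ4 s3=1 clk=1 s2=1 s0=0 s1=0
t2.Δ5 s3=1 clk=1 s2=1 s0=1 s1=0
t3.Δ0 s3=1 clk=1 s2=1 s0=1 s1=0
t3.Δ1 s3=1 clk=0 s2=1 s0=1 s1=0
t4.Δ0 s3=1 clk=0 s2=1 s0=1 s1=0
t4.Δ1 s3=1 clk=1 s2=1 s0=1 s1=0
t4.Δ2 s3=1 clk=1 s2=1 s0=1 s1=1
t4.Δ3 s3=0 clk=1 s2=0 s0=0 s1=1
t4.Δ4 s3=0 clk=1 s2=1 s0=1 s1=1
t4.Δ5 s3=0 clk=1 s2=1 s0=0 s1=1
t5.Δ0 s3=0 clk=1 s2=1 s0=0 s1=1
t5.Δ1 s3=0 clk=0 s2=1 s0=0 s1=1
t6.Δ0 s3=0 clk=0 s2=1 s0=0 s1=1
t6.Δ1 s3=0 clk=1 s2=1 s0=0 s1=1
t6.Δ2 s3=0 clk=1 s2=1 s0=0 s1=0
t6.Δ3 s3=1 clk=1 s2=0 s0=1 s1=0
t6.Δ4 s3=1 clk=1 s2=1 s0=0 s1=0
t6.Δ5 s3=1 clk=1 s2=1 s0=1 s1=0
t7.Δ0 s3=1 clk=1 s2=1 s0=1 s1=0
t7.Δ1 s3=1 clk=0 s2=1 s0=1 s1=0
t8.Δ0 s3=1 clk=0 s2=1 s0=1 s1=0
t8.Δ1 s3=1 clk=1 s2=1 s0=1 s1=0
t8.Δ2 s3=1 clk=1 s2=1 s0=1 s1=1
t8.Δ3 s3=0 clk=1 s2=0 s0=0 s1=1
t8.Δ4 s3=0 clk=1 s2=1 s0=1 s1=1
t8.Δ5 s3=0 clk=1 s2=1 s0=0 s1=1
t9.Δ0 s3=0 clk=1 s2=1 s0=0 s1=1
t9.Δ1 s3=0 clk=0 s2=1 s0=0 s1=1
t10.Δ0 s3=0 clk=0 s2=1 s0=0 s1=1
t10.Δ1 s3=0 clk=1 s2=1 s0=0 s1=1
t10.Δ2 s3=0 clk=1 s2=1 s0=0 s1=0
t10.Δ3 s3=1 clk=1 s2=0 s0=1 s1=0
t10.Δ4 s3=1 clk=1 s2=1 s0=0 s1=0
t10.Δ5 s3=1 clk=1 s2=1 s0=1 s1=0
t11.Δ0 s3=1 clk=1 s2=1 s0=1 s1=0
t11.Δ1 s3=1 clk=0 s2=1 s0=1 s1=0
t12.Δ0 s3=1 clk=0 s2=1 s0=1 s1=0
t12.Δ1 s3=1 clk=1 s2=1 s0=1 s1=0
t12.Δ2 s3=1 clk=1 s2=1 s0=1 s1=1
t12.Δ3 s3=0 clk=1 s2=0 s0=0 s1=1
t12.Δ4 s3=0 clk=1 s2=1 s0=1 s1=1
t12.Δ5 s3=0 clk=1 s2=1 s0=0 s1=1
t13.Δ0 s3=0 clk=1 s2=1 s0=0 s1=1
t13.Δ1 s3=0 clk=0 s2=1 s0=0 s1=1
t14.Δ0 s3=0 clk=0 s2=1 s0=0 s1=1
t14.Δ1 s3=0 clk=1 s2=1 s0=0 s1=1
t14.Δ2 s3=0 clk=1 s2=1 s0=0 s1=0
t14.Δ3 s3=1 clk=1 s2=0 s0=1 s1=0
t14.Δ4 s3=1 clk=1 s2=1 s0=0 s1=0
t14.Δ5 s3=1 clk=1 s2=1 s0=1 s1=0
t15.Δ0 s3=1 clk=1 s2=1 s0=1 s1=0
t15.Δ1 s3=1 clk=0 s2=1 s0=1 s1=0
t16.Δ0 s3=1 clk=0 s2=1 s0=1 s1=0
t16.Δ1 s3=1 clk=1 s2=1 s0=1 s1=0
t16.Δ2 s3=1 clk=1 s2=1 s0=1 s1=1
t16.Δ3 s3=0 clk=1 s2=0 s0=0 s1=1
t16.Δ4 s3=0 clk=1 s2=1 s0=1 s1=1
t16.Δ5 s3=0 clk=1 s2=1 s0=0 s1=1
t17.Δ0 s3=0 clk=1 s2=1 s0=0 s1=1
t17.Δ1 s3=0 clk=0 s2=1 s0=0 s1=1
t18.Δ0 s3=0 clk=0 s2=1 s0=0 s1=1
t18.Δ1 s3=0 clk=1 s2=1 s0=0 s1=1
t18.Δ2 s3=0 clk=1 s2=1 s0=0 s1=0
t18.Δ3 s3=1 clk=1 s2=0 s0=1 s1=0
t18.Δ4 s3=1 clk=1 s2=1 s0=0 s1=0
t18.Δ5 s3=1 clk=1 s2=1 s0=1 s1=0
t19.Δ0 s3=1 clk=1 s2=1 s0=1 s1=0
t19.Δ1 s3=1 clk=0 s2=1 s0=1 s1=0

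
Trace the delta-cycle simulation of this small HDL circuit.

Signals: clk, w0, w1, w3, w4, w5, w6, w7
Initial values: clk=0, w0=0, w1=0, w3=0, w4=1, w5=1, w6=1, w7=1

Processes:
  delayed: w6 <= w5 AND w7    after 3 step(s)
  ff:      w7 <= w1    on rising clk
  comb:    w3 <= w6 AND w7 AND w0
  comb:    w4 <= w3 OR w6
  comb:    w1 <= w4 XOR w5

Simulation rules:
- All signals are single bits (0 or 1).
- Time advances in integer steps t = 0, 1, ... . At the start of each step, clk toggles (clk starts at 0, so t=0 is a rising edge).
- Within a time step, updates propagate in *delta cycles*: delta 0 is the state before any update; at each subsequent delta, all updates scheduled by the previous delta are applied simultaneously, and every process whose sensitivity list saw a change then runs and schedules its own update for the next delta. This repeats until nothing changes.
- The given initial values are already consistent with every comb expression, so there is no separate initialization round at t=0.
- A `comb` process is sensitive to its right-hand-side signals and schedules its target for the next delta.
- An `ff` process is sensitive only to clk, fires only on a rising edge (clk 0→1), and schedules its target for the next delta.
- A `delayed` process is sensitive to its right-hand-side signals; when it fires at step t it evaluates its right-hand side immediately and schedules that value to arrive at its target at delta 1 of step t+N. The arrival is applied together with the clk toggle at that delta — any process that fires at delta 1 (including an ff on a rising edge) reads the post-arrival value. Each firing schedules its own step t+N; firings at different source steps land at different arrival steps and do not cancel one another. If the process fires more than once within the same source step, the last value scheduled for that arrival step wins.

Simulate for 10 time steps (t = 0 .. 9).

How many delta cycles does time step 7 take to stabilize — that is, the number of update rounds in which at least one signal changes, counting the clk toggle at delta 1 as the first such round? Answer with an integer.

3

[bits: w0,w5,w4,clk,w3,w6,w1,w7]
t=0: Δ0=01100101 Δ1=01110101 Δ2=01110100 | 2Δ
t=1: Δ0=01110100 Δ1=01100100 | 1Δ
t=2: Δ0=01100100 Δ1=01110100 | 1Δ
t=3: Δ0=01110100 Δ1=01100000 Δ2=01000000 Δ3=01000010 | 3Δ
t=4: Δ0=01000010 Δ1=01010010 Δ2=01010011 | 2Δ
t=5: Δ0=01010011 Δ1=01000011 | 1Δ
t=6: Δ0=01000011 Δ1=01010011 | 1Δ
t=7: Δ0=01010011 Δ1=01000111 Δ2=01100111 Δ3=01100101 | 3Δ
t=8: Δ0=01100101 Δ1=01110101 Δ2=01110100 | 2Δ
t=9: Δ0=01110100 Δ1=01100100 | 1Δ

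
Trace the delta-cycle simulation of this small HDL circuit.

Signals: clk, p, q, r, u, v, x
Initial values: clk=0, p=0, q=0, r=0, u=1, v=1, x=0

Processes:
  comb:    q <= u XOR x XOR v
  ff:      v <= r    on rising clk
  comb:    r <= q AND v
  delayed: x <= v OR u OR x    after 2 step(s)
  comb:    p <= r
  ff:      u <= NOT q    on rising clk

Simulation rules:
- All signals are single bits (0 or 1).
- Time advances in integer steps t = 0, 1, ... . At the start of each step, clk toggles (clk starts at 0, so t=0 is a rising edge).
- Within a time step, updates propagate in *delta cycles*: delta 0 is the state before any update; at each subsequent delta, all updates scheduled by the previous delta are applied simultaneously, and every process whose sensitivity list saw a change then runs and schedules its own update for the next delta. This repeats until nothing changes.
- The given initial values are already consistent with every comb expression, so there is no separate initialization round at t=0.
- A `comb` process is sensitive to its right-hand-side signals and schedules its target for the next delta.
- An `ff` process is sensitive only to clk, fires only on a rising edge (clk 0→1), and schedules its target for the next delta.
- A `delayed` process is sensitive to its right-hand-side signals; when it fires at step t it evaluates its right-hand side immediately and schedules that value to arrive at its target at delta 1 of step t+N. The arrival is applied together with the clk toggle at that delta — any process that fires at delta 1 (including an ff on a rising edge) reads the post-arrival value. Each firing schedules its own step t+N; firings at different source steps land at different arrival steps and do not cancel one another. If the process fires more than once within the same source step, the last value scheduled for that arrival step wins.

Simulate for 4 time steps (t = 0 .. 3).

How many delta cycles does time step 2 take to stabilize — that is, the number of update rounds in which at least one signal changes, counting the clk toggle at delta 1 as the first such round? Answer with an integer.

[bits: v,p,u,clk,r,x,q]
t=0: Δ0=1010000 Δ1=1011000 Δ2=0011000 Δ3=0011001 | 3Δ
t=1: Δ0=0011001 Δ1=0010001 | 1Δ
t=2: Δ0=0010001 Δ1=0011011 Δ2=0001010 Δ3=0001011 | 3Δ
t=3: Δ0=0001011 Δ1=0000011 | 1Δ

3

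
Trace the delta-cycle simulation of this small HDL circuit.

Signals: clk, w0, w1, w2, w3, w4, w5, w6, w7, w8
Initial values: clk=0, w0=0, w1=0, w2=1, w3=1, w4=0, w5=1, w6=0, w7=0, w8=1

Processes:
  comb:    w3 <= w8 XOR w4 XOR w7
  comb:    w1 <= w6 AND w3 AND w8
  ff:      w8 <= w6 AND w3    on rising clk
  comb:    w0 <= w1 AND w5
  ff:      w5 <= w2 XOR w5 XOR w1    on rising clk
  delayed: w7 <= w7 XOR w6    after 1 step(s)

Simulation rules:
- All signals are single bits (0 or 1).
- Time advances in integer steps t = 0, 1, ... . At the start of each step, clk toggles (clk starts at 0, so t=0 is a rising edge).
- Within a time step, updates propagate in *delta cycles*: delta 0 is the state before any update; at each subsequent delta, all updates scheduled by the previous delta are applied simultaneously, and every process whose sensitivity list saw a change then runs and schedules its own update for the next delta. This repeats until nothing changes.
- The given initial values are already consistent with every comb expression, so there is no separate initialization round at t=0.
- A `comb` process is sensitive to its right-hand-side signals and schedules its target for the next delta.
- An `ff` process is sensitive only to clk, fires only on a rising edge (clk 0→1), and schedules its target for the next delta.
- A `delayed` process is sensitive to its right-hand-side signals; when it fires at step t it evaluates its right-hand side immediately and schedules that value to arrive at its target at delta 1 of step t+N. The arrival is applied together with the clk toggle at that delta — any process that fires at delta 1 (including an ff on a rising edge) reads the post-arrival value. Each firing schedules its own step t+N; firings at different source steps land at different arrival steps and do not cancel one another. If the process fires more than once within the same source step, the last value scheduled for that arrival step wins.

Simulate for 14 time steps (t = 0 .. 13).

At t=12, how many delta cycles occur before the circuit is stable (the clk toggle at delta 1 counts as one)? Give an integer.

t0.Δ0 w5=1 w2=1 w6=0 w1=0 w4=0 clk=0 w8=1 w3=1 w0=0 w7=0
t0.Δ1 w5=1 w2=1 w6=0 w1=0 w4=0 clk=1 w8=1 w3=1 w0=0 w7=0
t0.Δ2 w5=0 w2=1 w6=0 w1=0 w4=0 clk=1 w8=0 w3=1 w0=0 w7=0
t0.Δ3 w5=0 w2=1 w6=0 w1=0 w4=0 clk=1 w8=0 w3=0 w0=0 w7=0
t1.Δ0 w5=0 w2=1 w6=0 w1=0 w4=0 clk=1 w8=0 w3=0 w0=0 w7=0
t1.Δ1 w5=0 w2=1 w6=0 w1=0 w4=0 clk=0 w8=0 w3=0 w0=0 w7=0
t2.Δ0 w5=0 w2=1 w6=0 w1=0 w4=0 clk=0 w8=0 w3=0 w0=0 w7=0
t2.Δ1 w5=0 w2=1 w6=0 w1=0 w4=0 clk=1 w8=0 w3=0 w0=0 w7=0
t2.Δ2 w5=1 w2=1 w6=0 w1=0 w4=0 clk=1 w8=0 w3=0 w0=0 w7=0
t3.Δ0 w5=1 w2=1 w6=0 w1=0 w4=0 clk=1 w8=0 w3=0 w0=0 w7=0
t3.Δ1 w5=1 w2=1 w6=0 w1=0 w4=0 clk=0 w8=0 w3=0 w0=0 w7=0
t4.Δ0 w5=1 w2=1 w6=0 w1=0 w4=0 clk=0 w8=0 w3=0 w0=0 w7=0
t4.Δ1 w5=1 w2=1 w6=0 w1=0 w4=0 clk=1 w8=0 w3=0 w0=0 w7=0
t4.Δ2 w5=0 w2=1 w6=0 w1=0 w4=0 clk=1 w8=0 w3=0 w0=0 w7=0
t5.Δ0 w5=0 w2=1 w6=0 w1=0 w4=0 clk=1 w8=0 w3=0 w0=0 w7=0
t5.Δ1 w5=0 w2=1 w6=0 w1=0 w4=0 clk=0 w8=0 w3=0 w0=0 w7=0
t6.Δ0 w5=0 w2=1 w6=0 w1=0 w4=0 clk=0 w8=0 w3=0 w0=0 w7=0
t6.Δ1 w5=0 w2=1 w6=0 w1=0 w4=0 clk=1 w8=0 w3=0 w0=0 w7=0
t6.Δ2 w5=1 w2=1 w6=0 w1=0 w4=0 clk=1 w8=0 w3=0 w0=0 w7=0
t7.Δ0 w5=1 w2=1 w6=0 w1=0 w4=0 clk=1 w8=0 w3=0 w0=0 w7=0
t7.Δ1 w5=1 w2=1 w6=0 w1=0 w4=0 clk=0 w8=0 w3=0 w0=0 w7=0
t8.Δ0 w5=1 w2=1 w6=0 w1=0 w4=0 clk=0 w8=0 w3=0 w0=0 w7=0
t8.Δ1 w5=1 w2=1 w6=0 w1=0 w4=0 clk=1 w8=0 w3=0 w0=0 w7=0
t8.Δ2 w5=0 w2=1 w6=0 w1=0 w4=0 clk=1 w8=0 w3=0 w0=0 w7=0
t9.Δ0 w5=0 w2=1 w6=0 w1=0 w4=0 clk=1 w8=0 w3=0 w0=0 w7=0
t9.Δ1 w5=0 w2=1 w6=0 w1=0 w4=0 clk=0 w8=0 w3=0 w0=0 w7=0
t10.Δ0 w5=0 w2=1 w6=0 w1=0 w4=0 clk=0 w8=0 w3=0 w0=0 w7=0
t10.Δ1 w5=0 w2=1 w6=0 w1=0 w4=0 clk=1 w8=0 w3=0 w0=0 w7=0
t10.Δ2 w5=1 w2=1 w6=0 w1=0 w4=0 clk=1 w8=0 w3=0 w0=0 w7=0
t11.Δ0 w5=1 w2=1 w6=0 w1=0 w4=0 clk=1 w8=0 w3=0 w0=0 w7=0
t11.Δ1 w5=1 w2=1 w6=0 w1=0 w4=0 clk=0 w8=0 w3=0 w0=0 w7=0
t12.Δ0 w5=1 w2=1 w6=0 w1=0 w4=0 clk=0 w8=0 w3=0 w0=0 w7=0
t12.Δ1 w5=1 w2=1 w6=0 w1=0 w4=0 clk=1 w8=0 w3=0 w0=0 w7=0
t12.Δ2 w5=0 w2=1 w6=0 w1=0 w4=0 clk=1 w8=0 w3=0 w0=0 w7=0
t13.Δ0 w5=0 w2=1 w6=0 w1=0 w4=0 clk=1 w8=0 w3=0 w0=0 w7=0
t13.Δ1 w5=0 w2=1 w6=0 w1=0 w4=0 clk=0 w8=0 w3=0 w0=0 w7=0

2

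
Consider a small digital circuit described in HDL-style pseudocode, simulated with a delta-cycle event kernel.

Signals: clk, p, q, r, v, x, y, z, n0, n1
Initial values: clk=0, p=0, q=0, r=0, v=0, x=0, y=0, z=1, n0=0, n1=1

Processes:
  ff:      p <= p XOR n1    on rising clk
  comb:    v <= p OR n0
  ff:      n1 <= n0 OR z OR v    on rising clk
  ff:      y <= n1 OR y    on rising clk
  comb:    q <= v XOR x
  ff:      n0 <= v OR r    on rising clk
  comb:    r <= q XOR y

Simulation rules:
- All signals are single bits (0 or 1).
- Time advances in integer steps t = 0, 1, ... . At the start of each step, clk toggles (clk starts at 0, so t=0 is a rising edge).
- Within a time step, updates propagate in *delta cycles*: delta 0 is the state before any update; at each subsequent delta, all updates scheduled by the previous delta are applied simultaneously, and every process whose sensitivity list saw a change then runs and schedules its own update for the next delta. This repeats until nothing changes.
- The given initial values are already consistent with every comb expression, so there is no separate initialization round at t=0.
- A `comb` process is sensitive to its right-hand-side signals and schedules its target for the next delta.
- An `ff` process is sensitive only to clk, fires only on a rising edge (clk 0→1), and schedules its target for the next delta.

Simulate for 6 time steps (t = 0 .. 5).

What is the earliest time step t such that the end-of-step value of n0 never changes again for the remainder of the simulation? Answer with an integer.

2

t=0 Δ0: y=0 x=0 p=0 n0=0 z=1 n1=1 v=0 r=0 q=0 clk=0
  Δ1: clk:0→1
  Δ2: y:0→1, p:0→1
  Δ3: v:0→1, r:0→1
  Δ4: q:0→1
  Δ5: r:1→0
  (5Δ to stable)
t=1 Δ0: y=1 x=0 p=1 n0=0 z=1 n1=1 v=1 r=0 q=1 clk=1
  Δ1: clk:1→0
  (1Δ to stable)
t=2 Δ0: y=1 x=0 p=1 n0=0 z=1 n1=1 v=1 r=0 q=1 clk=0
  Δ1: clk:0→1
  Δ2: p:1→0, n0:0→1
  (2Δ to stable)
t=3 Δ0: y=1 x=0 p=0 n0=1 z=1 n1=1 v=1 r=0 q=1 clk=1
  Δ1: clk:1→0
  (1Δ to stable)
t=4 Δ0: y=1 x=0 p=0 n0=1 z=1 n1=1 v=1 r=0 q=1 clk=0
  Δ1: clk:0→1
  Δ2: p:0→1
  (2Δ to stable)
t=5 Δ0: y=1 x=0 p=1 n0=1 z=1 n1=1 v=1 r=0 q=1 clk=1
  Δ1: clk:1→0
  (1Δ to stable)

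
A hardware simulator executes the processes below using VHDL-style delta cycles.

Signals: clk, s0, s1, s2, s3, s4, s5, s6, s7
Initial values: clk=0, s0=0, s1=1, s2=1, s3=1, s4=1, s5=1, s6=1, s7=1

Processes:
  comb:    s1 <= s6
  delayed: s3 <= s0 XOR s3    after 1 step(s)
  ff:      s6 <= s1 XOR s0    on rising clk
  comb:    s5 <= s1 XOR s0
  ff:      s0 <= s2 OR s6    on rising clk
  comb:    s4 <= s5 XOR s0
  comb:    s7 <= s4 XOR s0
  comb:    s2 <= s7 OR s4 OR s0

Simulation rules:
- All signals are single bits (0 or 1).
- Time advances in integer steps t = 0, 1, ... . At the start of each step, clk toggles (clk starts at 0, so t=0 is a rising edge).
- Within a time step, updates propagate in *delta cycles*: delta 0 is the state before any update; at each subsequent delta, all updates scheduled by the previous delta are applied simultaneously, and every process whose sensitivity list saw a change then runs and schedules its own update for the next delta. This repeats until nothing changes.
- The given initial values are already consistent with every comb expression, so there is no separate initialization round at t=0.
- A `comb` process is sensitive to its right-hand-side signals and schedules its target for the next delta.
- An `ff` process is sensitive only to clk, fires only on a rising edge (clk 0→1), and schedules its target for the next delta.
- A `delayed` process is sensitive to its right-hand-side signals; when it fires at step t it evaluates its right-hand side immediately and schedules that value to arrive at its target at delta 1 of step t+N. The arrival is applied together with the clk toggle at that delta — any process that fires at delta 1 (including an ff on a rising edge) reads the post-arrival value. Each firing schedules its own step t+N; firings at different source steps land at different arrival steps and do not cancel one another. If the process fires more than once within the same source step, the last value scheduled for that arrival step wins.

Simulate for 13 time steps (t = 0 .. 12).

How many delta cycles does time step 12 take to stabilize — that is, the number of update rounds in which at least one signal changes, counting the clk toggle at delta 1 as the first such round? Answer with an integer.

t=0 Δ0: s3=1 s2=1 s7=1 s1=1 clk=0 s5=1 s4=1 s6=1 s0=0
  Δ1: clk:0→1
  Δ2: s0:0→1
  Δ3: s7:1→0, s5:1→0, s4:1→0
  Δ4: s7:0→1, s4:0→1
  Δ5: s7:1→0
  (5Δ to stable)
t=1 Δ0: s3=1 s2=1 s7=0 s1=1 clk=1 s5=0 s4=1 s6=1 s0=1
  Δ1: s3:1→0, clk:1→0
  (1Δ to stable)
t=2 Δ0: s3=0 s2=1 s7=0 s1=1 clk=0 s5=0 s4=1 s6=1 s0=1
  Δ1: s3:0→1, clk:0→1
  Δ2: s6:1→0
  Δ3: s1:1→0
  Δ4: s5:0→1
  Δ5: s4:1→0
  Δ6: s7:0→1
  (6Δ to stable)
t=3 Δ0: s3=1 s2=1 s7=1 s1=0 clk=1 s5=1 s4=0 s6=0 s0=1
  Δ1: s3:1→0, clk:1→0
  (1Δ to stable)
t=4 Δ0: s3=0 s2=1 s7=1 s1=0 clk=0 s5=1 s4=0 s6=0 s0=1
  Δ1: s3:0→1, clk:0→1
  Δ2: s6:0→1
  Δ3: s1:0→1
  Δ4: s5:1→0
  Δ5: s4:0→1
  Δ6: s7:1→0
  (6Δ to stable)
t=5 Δ0: s3=1 s2=1 s7=0 s1=1 clk=1 s5=0 s4=1 s6=1 s0=1
  Δ1: s3:1→0, clk:1→0
  (1Δ to stable)
t=6 Δ0: s3=0 s2=1 s7=0 s1=1 clk=0 s5=0 s4=1 s6=1 s0=1
  Δ1: s3:0→1, clk:0→1
  Δ2: s6:1→0
  Δ3: s1:1→0
  Δ4: s5:0→1
  Δ5: s4:1→0
  Δ6: s7:0→1
  (6Δ to stable)
t=7 Δ0: s3=1 s2=1 s7=1 s1=0 clk=1 s5=1 s4=0 s6=0 s0=1
  Δ1: s3:1→0, clk:1→0
  (1Δ to stable)
t=8 Δ0: s3=0 s2=1 s7=1 s1=0 clk=0 s5=1 s4=0 s6=0 s0=1
  Δ1: s3:0→1, clk:0→1
  Δ2: s6:0→1
  Δ3: s1:0→1
  Δ4: s5:1→0
  Δ5: s4:0→1
  Δ6: s7:1→0
  (6Δ to stable)
t=9 Δ0: s3=1 s2=1 s7=0 s1=1 clk=1 s5=0 s4=1 s6=1 s0=1
  Δ1: s3:1→0, clk:1→0
  (1Δ to stable)
t=10 Δ0: s3=0 s2=1 s7=0 s1=1 clk=0 s5=0 s4=1 s6=1 s0=1
  Δ1: s3:0→1, clk:0→1
  Δ2: s6:1→0
  Δ3: s1:1→0
  Δ4: s5:0→1
  Δ5: s4:1→0
  Δ6: s7:0→1
  (6Δ to stable)
t=11 Δ0: s3=1 s2=1 s7=1 s1=0 clk=1 s5=1 s4=0 s6=0 s0=1
  Δ1: s3:1→0, clk:1→0
  (1Δ to stable)
t=12 Δ0: s3=0 s2=1 s7=1 s1=0 clk=0 s5=1 s4=0 s6=0 s0=1
  Δ1: s3:0→1, clk:0→1
  Δ2: s6:0→1
  Δ3: s1:0→1
  Δ4: s5:1→0
  Δ5: s4:0→1
  Δ6: s7:1→0
  (6Δ to stable)

6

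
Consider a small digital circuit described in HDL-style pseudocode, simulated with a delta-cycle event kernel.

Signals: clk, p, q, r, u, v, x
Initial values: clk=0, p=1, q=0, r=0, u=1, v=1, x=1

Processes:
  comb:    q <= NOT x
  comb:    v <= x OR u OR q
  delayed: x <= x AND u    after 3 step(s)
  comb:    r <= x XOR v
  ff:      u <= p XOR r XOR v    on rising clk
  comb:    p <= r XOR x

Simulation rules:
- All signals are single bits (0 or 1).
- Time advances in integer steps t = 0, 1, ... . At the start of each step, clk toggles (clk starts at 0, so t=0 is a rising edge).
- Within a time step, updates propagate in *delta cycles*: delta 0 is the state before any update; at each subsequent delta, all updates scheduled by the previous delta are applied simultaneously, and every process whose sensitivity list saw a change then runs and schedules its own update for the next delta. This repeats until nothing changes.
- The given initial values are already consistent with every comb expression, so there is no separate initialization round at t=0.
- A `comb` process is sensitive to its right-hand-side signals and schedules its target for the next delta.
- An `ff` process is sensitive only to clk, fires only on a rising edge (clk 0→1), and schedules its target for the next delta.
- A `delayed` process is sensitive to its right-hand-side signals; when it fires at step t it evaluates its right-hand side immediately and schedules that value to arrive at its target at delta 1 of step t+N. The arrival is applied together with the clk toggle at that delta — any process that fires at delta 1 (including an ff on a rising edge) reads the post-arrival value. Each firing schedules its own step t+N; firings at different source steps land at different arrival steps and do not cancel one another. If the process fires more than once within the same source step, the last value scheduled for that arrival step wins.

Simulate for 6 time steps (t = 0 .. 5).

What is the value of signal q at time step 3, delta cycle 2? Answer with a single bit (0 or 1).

1

t0.Δ0 u=1 v=1 r=0 clk=0 p=1 x=1 q=0
t0.Δ1 u=1 v=1 r=0 clk=1 p=1 x=1 q=0
t0.Δ2 u=0 v=1 r=0 clk=1 p=1 x=1 q=0
t1.Δ0 u=0 v=1 r=0 clk=1 p=1 x=1 q=0
t1.Δ1 u=0 v=1 r=0 clk=0 p=1 x=1 q=0
t2.Δ0 u=0 v=1 r=0 clk=0 p=1 x=1 q=0
t2.Δ1 u=0 v=1 r=0 clk=1 p=1 x=1 q=0
t3.Δ0 u=0 v=1 r=0 clk=1 p=1 x=1 q=0
t3.Δ1 u=0 v=1 r=0 clk=0 p=1 x=0 q=0
t3.Δ2 u=0 v=0 r=1 clk=0 p=0 x=0 q=1
t3.Δ3 u=0 v=1 r=0 clk=0 p=1 x=0 q=1
t3.Δ4 u=0 v=1 r=1 clk=0 p=0 x=0 q=1
t3.Δ5 u=0 v=1 r=1 clk=0 p=1 x=0 q=1
t4.Δ0 u=0 v=1 r=1 clk=0 p=1 x=0 q=1
t4.Δ1 u=0 v=1 r=1 clk=1 p=1 x=0 q=1
t4.Δ2 u=1 v=1 r=1 clk=1 p=1 x=0 q=1
t5.Δ0 u=1 v=1 r=1 clk=1 p=1 x=0 q=1
t5.Δ1 u=1 v=1 r=1 clk=0 p=1 x=0 q=1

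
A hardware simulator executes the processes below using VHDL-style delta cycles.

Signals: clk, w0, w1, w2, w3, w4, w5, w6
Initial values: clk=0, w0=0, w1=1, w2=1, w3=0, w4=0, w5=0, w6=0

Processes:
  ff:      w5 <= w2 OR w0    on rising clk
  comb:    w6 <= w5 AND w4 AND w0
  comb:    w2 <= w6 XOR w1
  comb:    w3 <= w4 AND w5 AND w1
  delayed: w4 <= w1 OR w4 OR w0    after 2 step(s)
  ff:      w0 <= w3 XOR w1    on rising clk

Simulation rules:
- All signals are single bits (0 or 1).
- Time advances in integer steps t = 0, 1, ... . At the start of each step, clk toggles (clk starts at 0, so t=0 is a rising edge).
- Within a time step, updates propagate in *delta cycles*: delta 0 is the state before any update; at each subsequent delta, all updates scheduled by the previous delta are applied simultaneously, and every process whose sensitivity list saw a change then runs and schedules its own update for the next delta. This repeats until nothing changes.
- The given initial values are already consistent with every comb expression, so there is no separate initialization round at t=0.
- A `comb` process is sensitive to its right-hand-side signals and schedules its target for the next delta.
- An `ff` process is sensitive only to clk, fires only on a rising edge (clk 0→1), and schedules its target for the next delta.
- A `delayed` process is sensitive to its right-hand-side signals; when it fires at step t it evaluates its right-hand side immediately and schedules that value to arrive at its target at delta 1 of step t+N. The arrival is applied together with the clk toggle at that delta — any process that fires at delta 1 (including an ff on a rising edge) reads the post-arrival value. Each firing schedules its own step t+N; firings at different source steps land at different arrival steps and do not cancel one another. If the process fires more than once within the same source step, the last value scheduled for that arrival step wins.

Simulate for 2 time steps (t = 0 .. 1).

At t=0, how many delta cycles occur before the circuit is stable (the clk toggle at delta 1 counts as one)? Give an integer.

t=0 Δ0: w0=0 w1=1 w3=0 clk=0 w2=1 w5=0 w4=0 w6=0
  Δ1: clk:0→1
  Δ2: w0:0→1, w5:0→1
  (2Δ to stable)
t=1 Δ0: w0=1 w1=1 w3=0 clk=1 w2=1 w5=1 w4=0 w6=0
  Δ1: clk:1→0
  (1Δ to stable)

2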